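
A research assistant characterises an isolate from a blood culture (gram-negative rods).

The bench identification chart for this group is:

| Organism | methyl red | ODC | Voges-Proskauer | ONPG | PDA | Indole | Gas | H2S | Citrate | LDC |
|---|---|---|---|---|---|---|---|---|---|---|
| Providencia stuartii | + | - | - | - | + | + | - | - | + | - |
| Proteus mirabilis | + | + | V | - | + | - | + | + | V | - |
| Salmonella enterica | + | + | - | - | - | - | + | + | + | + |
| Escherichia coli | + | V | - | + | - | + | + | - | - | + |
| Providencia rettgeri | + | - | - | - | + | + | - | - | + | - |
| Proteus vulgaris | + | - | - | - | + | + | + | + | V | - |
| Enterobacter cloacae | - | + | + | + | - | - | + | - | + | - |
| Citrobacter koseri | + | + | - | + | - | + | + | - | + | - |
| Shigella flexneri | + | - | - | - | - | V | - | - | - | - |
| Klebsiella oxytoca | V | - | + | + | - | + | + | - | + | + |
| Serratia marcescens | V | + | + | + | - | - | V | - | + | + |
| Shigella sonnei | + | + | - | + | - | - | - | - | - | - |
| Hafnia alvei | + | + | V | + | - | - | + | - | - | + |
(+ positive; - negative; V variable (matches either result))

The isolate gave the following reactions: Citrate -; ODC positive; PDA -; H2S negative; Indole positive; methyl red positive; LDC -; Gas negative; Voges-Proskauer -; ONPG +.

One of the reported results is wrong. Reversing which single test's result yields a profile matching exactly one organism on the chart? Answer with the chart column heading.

As reported, no row in the chart matches all 10 reactions.
Reversing H2S → still no organism matches.
Reversing methyl red → still no organism matches.
Reversing ONPG → still no organism matches.
Reversing Indole (to -) → unique match: Shigella sonnei.
Reversing PDA → still no organism matches.
Reversing ODC → still no organism matches.
Reversing LDC → still no organism matches.
Reversing Citrate → still no organism matches.
Reversing Gas → still no organism matches.
Reversing Voges-Proskauer → still no organism matches.

Indole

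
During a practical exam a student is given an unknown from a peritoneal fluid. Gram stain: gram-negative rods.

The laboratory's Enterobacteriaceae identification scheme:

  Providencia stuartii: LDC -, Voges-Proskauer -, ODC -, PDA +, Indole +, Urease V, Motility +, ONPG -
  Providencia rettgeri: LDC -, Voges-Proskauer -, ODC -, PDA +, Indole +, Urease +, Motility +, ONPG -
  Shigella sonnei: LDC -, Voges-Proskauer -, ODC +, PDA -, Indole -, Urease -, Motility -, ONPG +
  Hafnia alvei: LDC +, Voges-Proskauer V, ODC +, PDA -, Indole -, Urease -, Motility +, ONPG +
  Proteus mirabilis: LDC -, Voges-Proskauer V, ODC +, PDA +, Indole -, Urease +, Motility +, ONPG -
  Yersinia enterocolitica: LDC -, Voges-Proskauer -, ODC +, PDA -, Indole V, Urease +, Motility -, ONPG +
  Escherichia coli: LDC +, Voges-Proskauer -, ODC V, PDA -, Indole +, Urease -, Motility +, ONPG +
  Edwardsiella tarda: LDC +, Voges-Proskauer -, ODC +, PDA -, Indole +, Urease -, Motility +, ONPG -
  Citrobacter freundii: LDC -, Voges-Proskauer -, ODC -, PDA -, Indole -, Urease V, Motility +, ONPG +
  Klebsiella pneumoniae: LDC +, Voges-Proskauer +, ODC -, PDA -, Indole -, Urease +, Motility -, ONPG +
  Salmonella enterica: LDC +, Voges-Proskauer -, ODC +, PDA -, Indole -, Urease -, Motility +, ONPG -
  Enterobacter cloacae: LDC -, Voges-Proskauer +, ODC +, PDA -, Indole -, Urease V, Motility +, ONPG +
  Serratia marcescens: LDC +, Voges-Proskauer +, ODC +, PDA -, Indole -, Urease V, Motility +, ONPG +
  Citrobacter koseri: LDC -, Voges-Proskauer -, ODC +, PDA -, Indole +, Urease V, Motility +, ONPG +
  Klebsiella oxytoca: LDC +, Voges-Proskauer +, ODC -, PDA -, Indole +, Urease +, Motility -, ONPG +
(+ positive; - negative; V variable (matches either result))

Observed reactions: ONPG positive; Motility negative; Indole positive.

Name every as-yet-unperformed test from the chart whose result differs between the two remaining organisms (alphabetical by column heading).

LDC, ODC, Voges-Proskauer

Indole +: excludes 8 organisms — 7 left.
Motility -: excludes 5 organisms — 2 left.
ONPG +: all 2 remaining candidates are consistent.
Two candidates remain: Klebsiella oxytoca and Yersinia enterocolitica.
  LDC: Klebsiella oxytoca +, Yersinia enterocolitica - — discriminates.
  Voges-Proskauer: Klebsiella oxytoca +, Yersinia enterocolitica - — discriminates.
  ODC: Klebsiella oxytoca -, Yersinia enterocolitica + — discriminates.
  PDA: - vs - — same for both, does not separate.
  Urease: + vs + — same for both, does not separate.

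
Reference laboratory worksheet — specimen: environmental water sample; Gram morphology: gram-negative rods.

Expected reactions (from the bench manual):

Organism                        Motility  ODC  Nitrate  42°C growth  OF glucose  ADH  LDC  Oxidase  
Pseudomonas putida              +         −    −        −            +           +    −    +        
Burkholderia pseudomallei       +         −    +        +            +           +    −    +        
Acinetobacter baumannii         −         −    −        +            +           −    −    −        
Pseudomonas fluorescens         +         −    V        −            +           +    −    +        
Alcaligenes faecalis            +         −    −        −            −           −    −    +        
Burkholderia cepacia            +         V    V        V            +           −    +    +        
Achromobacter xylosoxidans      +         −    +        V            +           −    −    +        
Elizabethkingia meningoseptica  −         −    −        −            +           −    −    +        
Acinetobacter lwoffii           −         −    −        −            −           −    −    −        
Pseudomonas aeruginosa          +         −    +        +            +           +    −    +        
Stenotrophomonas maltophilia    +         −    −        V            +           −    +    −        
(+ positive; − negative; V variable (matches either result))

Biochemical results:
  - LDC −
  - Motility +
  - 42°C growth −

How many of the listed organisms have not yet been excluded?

4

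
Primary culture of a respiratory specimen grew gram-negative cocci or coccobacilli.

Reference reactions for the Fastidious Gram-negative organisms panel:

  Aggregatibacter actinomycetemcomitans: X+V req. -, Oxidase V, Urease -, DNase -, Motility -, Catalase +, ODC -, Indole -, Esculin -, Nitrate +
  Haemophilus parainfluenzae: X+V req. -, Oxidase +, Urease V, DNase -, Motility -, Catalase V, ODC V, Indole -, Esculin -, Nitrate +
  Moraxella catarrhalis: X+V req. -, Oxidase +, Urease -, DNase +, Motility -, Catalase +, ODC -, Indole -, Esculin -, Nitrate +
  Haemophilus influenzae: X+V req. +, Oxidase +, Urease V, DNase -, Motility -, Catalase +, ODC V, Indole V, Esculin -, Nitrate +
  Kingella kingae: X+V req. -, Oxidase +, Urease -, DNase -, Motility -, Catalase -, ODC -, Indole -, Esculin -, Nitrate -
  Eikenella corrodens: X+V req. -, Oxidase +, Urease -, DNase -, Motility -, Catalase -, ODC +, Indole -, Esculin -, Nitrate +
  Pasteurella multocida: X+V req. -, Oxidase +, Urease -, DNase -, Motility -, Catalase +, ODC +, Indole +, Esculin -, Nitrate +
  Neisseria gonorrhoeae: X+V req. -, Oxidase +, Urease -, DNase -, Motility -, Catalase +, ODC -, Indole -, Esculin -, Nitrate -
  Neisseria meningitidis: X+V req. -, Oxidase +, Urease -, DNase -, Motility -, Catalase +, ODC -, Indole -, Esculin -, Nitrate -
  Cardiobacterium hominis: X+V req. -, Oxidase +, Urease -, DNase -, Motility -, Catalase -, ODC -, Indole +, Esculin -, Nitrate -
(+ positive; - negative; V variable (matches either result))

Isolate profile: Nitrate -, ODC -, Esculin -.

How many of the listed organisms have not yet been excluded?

ODC -: excludes Eikenella corrodens, Pasteurella multocida — 8 left.
Esculin -: all 8 remaining candidates are consistent.
Nitrate -: excludes Aggregatibacter actinomycetemcomitans, Haemophilus parainfluenzae, Moraxella catarrhalis, Haemophilus influenzae — 4 left.
Still consistent: Cardiobacterium hominis, Kingella kingae, Neisseria gonorrhoeae, Neisseria meningitidis.

4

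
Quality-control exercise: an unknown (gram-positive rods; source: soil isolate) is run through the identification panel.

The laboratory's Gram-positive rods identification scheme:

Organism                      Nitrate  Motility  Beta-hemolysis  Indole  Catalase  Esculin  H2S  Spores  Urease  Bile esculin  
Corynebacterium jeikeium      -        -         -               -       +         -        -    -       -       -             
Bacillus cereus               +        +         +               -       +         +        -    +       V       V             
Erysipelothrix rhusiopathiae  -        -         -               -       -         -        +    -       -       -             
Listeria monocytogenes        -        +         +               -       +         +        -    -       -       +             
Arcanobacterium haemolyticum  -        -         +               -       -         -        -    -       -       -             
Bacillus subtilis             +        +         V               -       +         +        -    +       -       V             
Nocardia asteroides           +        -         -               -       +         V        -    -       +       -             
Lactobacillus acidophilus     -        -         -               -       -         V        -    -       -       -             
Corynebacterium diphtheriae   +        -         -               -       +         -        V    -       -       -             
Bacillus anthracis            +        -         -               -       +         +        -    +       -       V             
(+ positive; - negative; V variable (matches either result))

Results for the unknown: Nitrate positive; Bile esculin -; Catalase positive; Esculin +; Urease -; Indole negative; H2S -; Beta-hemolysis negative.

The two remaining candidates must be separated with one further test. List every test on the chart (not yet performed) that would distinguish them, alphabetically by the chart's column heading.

Motility

Indole -: all 10 remaining candidates are consistent.
Catalase +: excludes Erysipelothrix rhusiopathiae, Arcanobacterium haemolyticum, Lactobacillus acidophilus — 7 left.
Bile esculin -: excludes Listeria monocytogenes — 6 left.
Esculin +: excludes Corynebacterium jeikeium, Corynebacterium diphtheriae — 4 left.
H2S -: all 4 remaining candidates are consistent.
Nitrate +: all 4 remaining candidates are consistent.
Urease -: excludes Nocardia asteroides — 3 left.
Beta-hemolysis -: excludes Bacillus cereus — 2 left.
Two candidates remain: Bacillus anthracis and Bacillus subtilis.
  Motility: Bacillus anthracis -, Bacillus subtilis + — discriminates.
  Spores: + vs + — same for both, does not separate.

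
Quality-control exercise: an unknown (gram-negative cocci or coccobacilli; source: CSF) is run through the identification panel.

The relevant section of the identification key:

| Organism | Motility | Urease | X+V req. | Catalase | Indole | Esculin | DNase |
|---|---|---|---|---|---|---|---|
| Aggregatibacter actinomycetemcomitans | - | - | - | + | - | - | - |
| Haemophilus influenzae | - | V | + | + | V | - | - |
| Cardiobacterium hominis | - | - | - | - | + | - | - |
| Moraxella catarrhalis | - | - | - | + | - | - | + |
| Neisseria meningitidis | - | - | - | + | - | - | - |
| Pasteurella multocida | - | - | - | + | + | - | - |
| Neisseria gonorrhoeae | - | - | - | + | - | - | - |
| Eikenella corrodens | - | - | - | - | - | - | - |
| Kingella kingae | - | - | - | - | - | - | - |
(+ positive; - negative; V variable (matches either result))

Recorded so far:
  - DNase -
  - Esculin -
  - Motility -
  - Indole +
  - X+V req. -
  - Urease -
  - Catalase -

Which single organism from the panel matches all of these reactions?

Cardiobacterium hominis

Urease -: all 9 remaining candidates are consistent.
Motility -: all 9 remaining candidates are consistent.
X+V req. -: excludes Haemophilus influenzae — 8 left.
Indole +: excludes 6 organisms — 2 left.
DNase -: all 2 remaining candidates are consistent.
Esculin -: all 2 remaining candidates are consistent.
Catalase -: excludes Pasteurella multocida — 1 left.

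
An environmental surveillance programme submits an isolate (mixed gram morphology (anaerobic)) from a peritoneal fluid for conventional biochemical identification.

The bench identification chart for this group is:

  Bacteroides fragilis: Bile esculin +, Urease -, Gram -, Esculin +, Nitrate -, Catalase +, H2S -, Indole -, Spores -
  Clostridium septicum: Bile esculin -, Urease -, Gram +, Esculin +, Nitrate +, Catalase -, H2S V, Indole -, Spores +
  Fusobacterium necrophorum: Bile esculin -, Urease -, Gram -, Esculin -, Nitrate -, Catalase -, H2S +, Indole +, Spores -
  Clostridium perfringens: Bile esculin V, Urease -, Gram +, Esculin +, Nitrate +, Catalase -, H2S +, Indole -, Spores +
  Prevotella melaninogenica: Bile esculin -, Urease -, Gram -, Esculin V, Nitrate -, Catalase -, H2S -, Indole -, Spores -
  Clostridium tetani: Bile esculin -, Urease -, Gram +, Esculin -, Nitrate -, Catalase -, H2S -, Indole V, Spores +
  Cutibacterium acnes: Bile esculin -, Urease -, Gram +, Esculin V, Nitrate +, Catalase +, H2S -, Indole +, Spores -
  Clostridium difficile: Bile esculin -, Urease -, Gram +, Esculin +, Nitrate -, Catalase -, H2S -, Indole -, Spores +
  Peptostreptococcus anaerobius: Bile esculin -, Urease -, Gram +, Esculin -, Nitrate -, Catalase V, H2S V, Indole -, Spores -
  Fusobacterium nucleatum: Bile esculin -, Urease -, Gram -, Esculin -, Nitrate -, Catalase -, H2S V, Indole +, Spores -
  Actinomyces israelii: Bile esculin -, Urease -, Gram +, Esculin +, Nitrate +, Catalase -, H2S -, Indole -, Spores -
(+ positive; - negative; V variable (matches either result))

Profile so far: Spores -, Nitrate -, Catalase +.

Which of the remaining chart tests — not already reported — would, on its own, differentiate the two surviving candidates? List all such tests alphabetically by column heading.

Spores -: excludes Clostridium septicum, Clostridium perfringens, Clostridium tetani, Clostridium difficile — 7 left.
Nitrate -: excludes Cutibacterium acnes, Actinomyces israelii — 5 left.
Catalase +: excludes Fusobacterium necrophorum, Prevotella melaninogenica, Fusobacterium nucleatum — 2 left.
Two candidates remain: Bacteroides fragilis and Peptostreptococcus anaerobius.
  Bile esculin: Bacteroides fragilis +, Peptostreptococcus anaerobius - — discriminates.
  Urease: - vs - — same for both, does not separate.
  Gram: Bacteroides fragilis -, Peptostreptococcus anaerobius + — discriminates.
  Esculin: Bacteroides fragilis +, Peptostreptococcus anaerobius - — discriminates.
  H2S: - vs V — variable for at least one, does not separate.
  Indole: - vs - — same for both, does not separate.

Bile esculin, Esculin, Gram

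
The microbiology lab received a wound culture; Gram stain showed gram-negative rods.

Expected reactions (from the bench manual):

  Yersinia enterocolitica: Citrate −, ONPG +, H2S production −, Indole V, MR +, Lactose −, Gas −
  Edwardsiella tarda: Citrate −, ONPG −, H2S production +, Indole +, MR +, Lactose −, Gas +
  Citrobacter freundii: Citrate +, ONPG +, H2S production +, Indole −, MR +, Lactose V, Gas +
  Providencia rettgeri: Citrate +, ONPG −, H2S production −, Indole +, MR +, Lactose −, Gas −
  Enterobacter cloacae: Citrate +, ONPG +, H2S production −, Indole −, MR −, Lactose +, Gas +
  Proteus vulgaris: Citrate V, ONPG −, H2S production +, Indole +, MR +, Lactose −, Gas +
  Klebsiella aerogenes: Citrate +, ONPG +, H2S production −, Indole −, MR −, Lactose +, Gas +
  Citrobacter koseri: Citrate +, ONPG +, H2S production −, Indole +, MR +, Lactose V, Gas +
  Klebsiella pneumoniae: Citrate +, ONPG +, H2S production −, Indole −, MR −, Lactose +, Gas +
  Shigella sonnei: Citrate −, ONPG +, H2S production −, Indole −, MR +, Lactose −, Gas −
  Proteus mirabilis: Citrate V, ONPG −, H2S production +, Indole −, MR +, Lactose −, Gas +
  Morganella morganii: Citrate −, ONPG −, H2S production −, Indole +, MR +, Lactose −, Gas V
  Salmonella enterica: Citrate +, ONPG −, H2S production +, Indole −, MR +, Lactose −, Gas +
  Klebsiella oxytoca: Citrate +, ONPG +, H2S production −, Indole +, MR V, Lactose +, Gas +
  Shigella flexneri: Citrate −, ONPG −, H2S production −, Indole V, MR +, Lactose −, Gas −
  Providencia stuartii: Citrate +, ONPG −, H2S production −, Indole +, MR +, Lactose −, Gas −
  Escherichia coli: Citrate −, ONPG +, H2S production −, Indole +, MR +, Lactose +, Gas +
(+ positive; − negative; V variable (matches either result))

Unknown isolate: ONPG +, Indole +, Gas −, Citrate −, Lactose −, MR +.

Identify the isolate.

Yersinia enterocolitica

Indole +: excludes 7 organisms — 10 left.
Citrate −: excludes Providencia rettgeri, Citrobacter koseri, Klebsiella oxytoca, Providencia stuartii — 6 left.
MR +: all 6 remaining candidates are consistent.
Lactose −: excludes Escherichia coli — 5 left.
ONPG +: excludes Edwardsiella tarda, Proteus vulgaris, Morganella morganii, Shigella flexneri — 1 left.
Gas −: the one remaining candidate is consistent.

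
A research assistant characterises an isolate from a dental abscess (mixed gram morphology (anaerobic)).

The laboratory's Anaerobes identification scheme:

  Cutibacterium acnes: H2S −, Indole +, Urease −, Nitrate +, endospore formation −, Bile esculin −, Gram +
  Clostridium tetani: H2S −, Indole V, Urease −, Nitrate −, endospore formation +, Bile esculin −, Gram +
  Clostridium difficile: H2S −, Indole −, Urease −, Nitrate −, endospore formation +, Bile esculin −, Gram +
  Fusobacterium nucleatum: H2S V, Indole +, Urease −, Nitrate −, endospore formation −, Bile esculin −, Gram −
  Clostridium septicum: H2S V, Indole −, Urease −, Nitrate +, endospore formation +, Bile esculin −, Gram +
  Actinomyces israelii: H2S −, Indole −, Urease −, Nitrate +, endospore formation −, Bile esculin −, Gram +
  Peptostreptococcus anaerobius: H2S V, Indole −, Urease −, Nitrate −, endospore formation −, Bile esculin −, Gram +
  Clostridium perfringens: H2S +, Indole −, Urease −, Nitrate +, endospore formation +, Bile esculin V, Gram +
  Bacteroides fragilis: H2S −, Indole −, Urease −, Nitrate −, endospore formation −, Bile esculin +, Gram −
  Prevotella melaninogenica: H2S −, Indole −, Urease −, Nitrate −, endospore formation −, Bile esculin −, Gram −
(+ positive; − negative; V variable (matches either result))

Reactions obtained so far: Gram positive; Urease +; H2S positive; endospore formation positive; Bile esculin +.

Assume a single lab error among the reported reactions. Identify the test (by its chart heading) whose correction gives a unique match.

Urease

As reported, no row in the chart matches all 5 reactions.
Reversing Bile esculin → still no organism matches.
Reversing endospore formation → still no organism matches.
Reversing H2S → still no organism matches.
Reversing Gram → still no organism matches.
Reversing Urease (to −) → unique match: Clostridium perfringens.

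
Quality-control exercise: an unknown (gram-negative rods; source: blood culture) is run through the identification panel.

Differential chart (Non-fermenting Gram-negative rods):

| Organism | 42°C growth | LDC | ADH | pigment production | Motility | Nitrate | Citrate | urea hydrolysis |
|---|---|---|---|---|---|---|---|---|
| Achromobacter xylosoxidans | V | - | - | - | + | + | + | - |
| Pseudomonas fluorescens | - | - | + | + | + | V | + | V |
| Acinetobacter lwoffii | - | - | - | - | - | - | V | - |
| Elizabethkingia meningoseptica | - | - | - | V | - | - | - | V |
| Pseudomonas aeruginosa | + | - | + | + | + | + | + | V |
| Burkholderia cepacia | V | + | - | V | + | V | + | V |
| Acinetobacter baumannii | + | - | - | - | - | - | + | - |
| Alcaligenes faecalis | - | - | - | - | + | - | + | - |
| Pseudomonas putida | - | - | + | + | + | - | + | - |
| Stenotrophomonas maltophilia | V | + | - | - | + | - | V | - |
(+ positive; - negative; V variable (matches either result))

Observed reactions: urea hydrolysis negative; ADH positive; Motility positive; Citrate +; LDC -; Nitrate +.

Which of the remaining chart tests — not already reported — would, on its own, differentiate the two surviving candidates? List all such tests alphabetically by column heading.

42°C growth

urea hydrolysis -: all 10 remaining candidates are consistent.
ADH +: excludes 7 organisms — 3 left.
Citrate +: all 3 remaining candidates are consistent.
Motility +: all 3 remaining candidates are consistent.
LDC -: all 3 remaining candidates are consistent.
Nitrate +: excludes Pseudomonas putida — 2 left.
Two candidates remain: Pseudomonas aeruginosa and Pseudomonas fluorescens.
  42°C growth: Pseudomonas aeruginosa +, Pseudomonas fluorescens - — discriminates.
  pigment production: + vs + — same for both, does not separate.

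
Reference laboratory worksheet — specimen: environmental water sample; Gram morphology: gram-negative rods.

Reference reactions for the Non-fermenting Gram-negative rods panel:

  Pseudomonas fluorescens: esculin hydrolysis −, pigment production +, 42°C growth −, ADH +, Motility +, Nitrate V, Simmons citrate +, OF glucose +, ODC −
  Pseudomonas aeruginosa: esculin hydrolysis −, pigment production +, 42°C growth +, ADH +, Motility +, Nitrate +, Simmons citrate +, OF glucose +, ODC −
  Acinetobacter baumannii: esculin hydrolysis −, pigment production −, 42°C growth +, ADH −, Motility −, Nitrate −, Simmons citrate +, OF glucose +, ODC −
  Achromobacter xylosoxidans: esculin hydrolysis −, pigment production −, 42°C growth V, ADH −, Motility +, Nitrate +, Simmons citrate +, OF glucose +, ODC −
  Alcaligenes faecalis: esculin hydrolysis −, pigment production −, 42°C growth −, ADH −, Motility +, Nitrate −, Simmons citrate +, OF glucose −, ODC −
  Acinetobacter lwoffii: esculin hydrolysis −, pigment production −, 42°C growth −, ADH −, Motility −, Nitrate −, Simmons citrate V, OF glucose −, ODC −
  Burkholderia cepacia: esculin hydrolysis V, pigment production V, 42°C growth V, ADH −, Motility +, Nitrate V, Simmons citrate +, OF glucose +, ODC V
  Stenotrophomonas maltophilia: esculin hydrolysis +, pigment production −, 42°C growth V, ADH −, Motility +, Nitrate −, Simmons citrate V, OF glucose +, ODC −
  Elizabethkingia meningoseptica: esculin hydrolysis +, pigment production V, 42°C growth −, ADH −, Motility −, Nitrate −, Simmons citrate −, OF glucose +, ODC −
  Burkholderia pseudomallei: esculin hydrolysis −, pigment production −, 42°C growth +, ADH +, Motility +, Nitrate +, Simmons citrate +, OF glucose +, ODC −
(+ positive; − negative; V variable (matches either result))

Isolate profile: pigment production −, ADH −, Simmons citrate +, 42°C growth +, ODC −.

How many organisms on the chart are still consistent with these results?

pigment production −: excludes Pseudomonas fluorescens, Pseudomonas aeruginosa — 8 left.
ADH −: excludes Burkholderia pseudomallei — 7 left.
ODC −: all 7 remaining candidates are consistent.
Simmons citrate +: excludes Elizabethkingia meningoseptica — 6 left.
42°C growth +: excludes Alcaligenes faecalis, Acinetobacter lwoffii — 4 left.
Still consistent: Achromobacter xylosoxidans, Acinetobacter baumannii, Burkholderia cepacia, Stenotrophomonas maltophilia.

4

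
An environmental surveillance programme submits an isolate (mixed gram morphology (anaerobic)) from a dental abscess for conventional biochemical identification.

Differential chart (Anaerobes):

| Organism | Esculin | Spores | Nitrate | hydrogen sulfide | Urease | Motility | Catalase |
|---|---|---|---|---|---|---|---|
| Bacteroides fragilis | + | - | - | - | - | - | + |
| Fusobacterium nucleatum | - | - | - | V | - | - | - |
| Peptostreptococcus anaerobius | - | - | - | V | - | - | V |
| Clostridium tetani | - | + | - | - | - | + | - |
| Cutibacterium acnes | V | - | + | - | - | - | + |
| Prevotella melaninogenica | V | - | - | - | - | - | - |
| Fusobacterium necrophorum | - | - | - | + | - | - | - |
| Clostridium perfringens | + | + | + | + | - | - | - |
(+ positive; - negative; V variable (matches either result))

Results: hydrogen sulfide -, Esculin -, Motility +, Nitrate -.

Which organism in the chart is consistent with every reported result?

Esculin -: excludes Bacteroides fragilis, Clostridium perfringens — 6 left.
Motility +: excludes 5 organisms — 1 left.
Nitrate -: the one remaining candidate is consistent.
hydrogen sulfide -: the one remaining candidate is consistent.

Clostridium tetani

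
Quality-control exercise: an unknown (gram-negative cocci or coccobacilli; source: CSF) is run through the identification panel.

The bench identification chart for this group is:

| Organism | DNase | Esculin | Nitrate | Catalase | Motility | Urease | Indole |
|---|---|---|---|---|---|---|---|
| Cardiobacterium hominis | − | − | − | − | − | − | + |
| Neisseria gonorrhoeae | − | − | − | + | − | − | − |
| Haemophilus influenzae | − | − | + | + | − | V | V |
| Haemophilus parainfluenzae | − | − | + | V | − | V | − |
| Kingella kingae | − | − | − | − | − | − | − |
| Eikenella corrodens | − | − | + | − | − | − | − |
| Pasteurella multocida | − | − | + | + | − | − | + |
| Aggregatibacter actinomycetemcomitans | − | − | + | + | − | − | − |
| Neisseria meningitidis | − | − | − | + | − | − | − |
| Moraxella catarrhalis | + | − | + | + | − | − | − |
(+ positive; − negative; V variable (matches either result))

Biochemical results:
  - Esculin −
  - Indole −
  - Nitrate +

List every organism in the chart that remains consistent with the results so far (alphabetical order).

Esculin −: all 10 remaining candidates are consistent.
Indole −: excludes Cardiobacterium hominis, Pasteurella multocida — 8 left.
Nitrate +: excludes Neisseria gonorrhoeae, Kingella kingae, Neisseria meningitidis — 5 left.

Aggregatibacter actinomycetemcomitans, Eikenella corrodens, Haemophilus influenzae, Haemophilus parainfluenzae, Moraxella catarrhalis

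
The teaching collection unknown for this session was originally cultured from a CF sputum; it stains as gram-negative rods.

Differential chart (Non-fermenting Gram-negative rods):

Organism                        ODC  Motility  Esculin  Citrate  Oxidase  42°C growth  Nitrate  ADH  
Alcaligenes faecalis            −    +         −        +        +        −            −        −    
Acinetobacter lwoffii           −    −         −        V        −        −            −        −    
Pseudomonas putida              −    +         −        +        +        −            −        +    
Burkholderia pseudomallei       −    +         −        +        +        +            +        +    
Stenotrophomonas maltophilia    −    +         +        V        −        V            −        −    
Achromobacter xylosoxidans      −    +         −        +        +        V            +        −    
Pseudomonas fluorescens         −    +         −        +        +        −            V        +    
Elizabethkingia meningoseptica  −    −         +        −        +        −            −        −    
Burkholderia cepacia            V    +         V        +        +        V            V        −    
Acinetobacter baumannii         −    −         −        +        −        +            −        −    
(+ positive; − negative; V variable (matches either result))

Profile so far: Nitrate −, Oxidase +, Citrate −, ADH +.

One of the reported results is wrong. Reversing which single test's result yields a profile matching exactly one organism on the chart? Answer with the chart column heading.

ADH

As reported, no row in the chart matches all 4 reactions.
Reversing Citrate → 2 organisms match (not unique).
Reversing ADH (to −) → unique match: Elizabethkingia meningoseptica.
Reversing Nitrate → still no organism matches.
Reversing Oxidase → still no organism matches.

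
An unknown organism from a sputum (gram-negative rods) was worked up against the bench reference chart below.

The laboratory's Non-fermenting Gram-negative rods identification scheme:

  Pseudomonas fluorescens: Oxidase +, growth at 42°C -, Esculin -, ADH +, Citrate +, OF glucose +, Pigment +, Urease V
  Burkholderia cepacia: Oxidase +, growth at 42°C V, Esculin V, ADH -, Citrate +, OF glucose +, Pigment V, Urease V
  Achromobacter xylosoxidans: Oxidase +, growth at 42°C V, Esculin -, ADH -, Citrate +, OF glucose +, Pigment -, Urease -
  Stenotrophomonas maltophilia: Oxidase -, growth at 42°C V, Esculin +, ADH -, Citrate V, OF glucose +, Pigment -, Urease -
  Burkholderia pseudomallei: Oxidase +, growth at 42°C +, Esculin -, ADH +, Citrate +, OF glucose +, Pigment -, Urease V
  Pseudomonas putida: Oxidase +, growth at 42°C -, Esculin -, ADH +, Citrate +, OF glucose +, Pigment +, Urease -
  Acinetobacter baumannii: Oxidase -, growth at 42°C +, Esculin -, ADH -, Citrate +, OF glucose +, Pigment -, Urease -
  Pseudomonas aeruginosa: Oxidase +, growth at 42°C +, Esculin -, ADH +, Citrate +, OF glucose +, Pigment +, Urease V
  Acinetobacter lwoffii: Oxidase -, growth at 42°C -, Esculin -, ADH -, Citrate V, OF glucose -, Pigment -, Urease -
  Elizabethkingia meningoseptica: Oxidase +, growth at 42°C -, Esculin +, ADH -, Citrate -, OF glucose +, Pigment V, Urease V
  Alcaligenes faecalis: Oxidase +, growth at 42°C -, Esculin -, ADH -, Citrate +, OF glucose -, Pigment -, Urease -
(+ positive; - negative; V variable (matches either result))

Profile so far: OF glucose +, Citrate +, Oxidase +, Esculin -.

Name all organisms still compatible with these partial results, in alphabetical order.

Achromobacter xylosoxidans, Burkholderia cepacia, Burkholderia pseudomallei, Pseudomonas aeruginosa, Pseudomonas fluorescens, Pseudomonas putida

Citrate +: excludes Elizabethkingia meningoseptica — 10 left.
Esculin -: excludes Stenotrophomonas maltophilia — 9 left.
OF glucose +: excludes Acinetobacter lwoffii, Alcaligenes faecalis — 7 left.
Oxidase +: excludes Acinetobacter baumannii — 6 left.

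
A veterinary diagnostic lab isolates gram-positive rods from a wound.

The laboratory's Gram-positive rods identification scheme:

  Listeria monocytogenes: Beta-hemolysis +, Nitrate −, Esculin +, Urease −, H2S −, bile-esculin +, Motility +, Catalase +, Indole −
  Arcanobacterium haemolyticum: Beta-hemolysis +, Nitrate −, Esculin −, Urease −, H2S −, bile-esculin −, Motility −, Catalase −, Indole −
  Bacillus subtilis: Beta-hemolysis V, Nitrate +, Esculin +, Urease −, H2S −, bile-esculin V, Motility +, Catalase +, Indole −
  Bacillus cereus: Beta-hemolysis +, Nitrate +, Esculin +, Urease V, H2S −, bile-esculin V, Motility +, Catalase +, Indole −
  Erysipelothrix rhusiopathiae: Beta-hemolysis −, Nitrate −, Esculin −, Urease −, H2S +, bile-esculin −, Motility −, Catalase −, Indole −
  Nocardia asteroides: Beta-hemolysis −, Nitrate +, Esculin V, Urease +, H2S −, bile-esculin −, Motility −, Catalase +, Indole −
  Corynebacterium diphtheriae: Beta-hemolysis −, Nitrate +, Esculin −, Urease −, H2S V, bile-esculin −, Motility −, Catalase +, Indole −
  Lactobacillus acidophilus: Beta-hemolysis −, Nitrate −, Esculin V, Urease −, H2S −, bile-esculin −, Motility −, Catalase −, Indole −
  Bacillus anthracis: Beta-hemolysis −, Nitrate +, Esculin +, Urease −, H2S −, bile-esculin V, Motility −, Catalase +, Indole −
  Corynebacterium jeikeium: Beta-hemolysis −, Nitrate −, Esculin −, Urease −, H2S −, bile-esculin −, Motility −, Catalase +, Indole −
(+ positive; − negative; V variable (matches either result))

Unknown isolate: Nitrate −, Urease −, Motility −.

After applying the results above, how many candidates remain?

Nitrate −: excludes 5 organisms — 5 left.
Urease −: all 5 remaining candidates are consistent.
Motility −: excludes Listeria monocytogenes — 4 left.
Still consistent: Arcanobacterium haemolyticum, Corynebacterium jeikeium, Erysipelothrix rhusiopathiae, Lactobacillus acidophilus.

4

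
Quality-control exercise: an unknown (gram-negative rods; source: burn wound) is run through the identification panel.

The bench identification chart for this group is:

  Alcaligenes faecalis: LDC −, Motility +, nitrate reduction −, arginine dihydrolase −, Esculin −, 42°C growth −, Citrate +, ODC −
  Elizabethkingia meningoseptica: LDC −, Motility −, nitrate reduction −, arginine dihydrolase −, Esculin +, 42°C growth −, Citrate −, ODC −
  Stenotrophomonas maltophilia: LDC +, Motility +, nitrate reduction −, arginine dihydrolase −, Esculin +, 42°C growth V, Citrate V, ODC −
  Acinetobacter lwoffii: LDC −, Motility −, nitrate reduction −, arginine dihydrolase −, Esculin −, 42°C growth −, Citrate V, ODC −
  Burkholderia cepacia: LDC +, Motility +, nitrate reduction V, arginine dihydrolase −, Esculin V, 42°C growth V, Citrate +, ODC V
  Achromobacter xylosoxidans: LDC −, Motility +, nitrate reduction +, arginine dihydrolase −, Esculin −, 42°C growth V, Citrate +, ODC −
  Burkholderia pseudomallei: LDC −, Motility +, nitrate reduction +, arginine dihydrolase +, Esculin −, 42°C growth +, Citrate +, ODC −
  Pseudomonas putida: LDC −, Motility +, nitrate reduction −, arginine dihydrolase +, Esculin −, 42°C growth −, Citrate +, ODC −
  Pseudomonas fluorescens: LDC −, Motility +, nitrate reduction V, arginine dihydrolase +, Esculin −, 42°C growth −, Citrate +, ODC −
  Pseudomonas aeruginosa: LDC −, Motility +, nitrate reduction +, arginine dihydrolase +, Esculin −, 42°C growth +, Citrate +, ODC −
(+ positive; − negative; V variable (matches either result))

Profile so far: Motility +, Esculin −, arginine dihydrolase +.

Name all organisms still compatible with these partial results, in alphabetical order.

Motility +: excludes Elizabethkingia meningoseptica, Acinetobacter lwoffii — 8 left.
Esculin −: excludes Stenotrophomonas maltophilia — 7 left.
arginine dihydrolase +: excludes Alcaligenes faecalis, Burkholderia cepacia, Achromobacter xylosoxidans — 4 left.

Burkholderia pseudomallei, Pseudomonas aeruginosa, Pseudomonas fluorescens, Pseudomonas putida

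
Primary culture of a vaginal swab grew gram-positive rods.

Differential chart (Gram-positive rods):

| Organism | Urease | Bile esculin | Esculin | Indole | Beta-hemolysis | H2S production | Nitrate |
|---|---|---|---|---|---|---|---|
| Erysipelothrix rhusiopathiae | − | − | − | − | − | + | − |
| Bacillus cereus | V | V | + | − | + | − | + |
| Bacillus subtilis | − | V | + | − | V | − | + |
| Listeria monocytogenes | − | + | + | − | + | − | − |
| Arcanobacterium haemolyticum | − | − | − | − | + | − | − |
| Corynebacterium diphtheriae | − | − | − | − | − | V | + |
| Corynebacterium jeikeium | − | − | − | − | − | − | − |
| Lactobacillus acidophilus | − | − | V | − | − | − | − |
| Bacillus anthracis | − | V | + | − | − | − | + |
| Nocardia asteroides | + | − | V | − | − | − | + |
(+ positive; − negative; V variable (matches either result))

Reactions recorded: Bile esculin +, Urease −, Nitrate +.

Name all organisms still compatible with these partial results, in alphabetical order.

Bacillus anthracis, Bacillus cereus, Bacillus subtilis

Nitrate +: excludes 5 organisms — 5 left.
Bile esculin +: excludes Corynebacterium diphtheriae, Nocardia asteroides — 3 left.
Urease −: all 3 remaining candidates are consistent.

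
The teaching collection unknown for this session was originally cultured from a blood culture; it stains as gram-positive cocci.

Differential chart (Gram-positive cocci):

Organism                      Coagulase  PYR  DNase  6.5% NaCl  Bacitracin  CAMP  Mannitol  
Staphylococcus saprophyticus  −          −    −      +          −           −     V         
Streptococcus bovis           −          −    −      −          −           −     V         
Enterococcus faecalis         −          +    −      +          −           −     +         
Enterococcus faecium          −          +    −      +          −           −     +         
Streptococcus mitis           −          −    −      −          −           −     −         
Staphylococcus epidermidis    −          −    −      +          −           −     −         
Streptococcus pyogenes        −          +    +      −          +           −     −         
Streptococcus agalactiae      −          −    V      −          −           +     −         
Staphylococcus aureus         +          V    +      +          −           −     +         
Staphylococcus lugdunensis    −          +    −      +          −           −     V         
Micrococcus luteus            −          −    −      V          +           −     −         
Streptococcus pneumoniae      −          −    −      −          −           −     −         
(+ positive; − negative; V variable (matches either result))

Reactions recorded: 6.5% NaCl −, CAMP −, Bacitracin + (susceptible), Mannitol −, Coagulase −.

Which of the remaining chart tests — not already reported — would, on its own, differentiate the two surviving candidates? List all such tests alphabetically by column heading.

DNase, PYR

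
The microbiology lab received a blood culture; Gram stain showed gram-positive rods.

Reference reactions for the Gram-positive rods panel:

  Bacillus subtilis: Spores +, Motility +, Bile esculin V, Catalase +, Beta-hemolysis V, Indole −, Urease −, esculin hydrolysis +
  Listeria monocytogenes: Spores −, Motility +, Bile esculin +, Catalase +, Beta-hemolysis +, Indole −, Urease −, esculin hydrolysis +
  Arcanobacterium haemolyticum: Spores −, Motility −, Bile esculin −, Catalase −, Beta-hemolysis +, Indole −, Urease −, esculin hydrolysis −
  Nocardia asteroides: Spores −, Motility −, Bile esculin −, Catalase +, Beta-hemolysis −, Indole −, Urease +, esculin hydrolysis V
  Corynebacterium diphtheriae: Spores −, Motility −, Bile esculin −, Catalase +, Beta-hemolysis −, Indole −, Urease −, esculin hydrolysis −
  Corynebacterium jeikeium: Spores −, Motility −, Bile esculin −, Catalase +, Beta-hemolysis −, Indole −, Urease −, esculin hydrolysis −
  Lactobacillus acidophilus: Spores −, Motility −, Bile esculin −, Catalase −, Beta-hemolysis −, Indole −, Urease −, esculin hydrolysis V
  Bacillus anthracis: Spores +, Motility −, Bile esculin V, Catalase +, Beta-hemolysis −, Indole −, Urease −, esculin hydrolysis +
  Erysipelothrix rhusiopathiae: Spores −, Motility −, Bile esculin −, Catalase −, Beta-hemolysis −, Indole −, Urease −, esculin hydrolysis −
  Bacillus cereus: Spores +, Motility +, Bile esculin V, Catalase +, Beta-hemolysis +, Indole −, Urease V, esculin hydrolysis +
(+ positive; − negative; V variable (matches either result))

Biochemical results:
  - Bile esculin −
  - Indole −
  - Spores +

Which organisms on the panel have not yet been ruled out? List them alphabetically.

Bacillus anthracis, Bacillus cereus, Bacillus subtilis

Bile esculin −: excludes Listeria monocytogenes — 9 left.
Indole −: all 9 remaining candidates are consistent.
Spores +: excludes 6 organisms — 3 left.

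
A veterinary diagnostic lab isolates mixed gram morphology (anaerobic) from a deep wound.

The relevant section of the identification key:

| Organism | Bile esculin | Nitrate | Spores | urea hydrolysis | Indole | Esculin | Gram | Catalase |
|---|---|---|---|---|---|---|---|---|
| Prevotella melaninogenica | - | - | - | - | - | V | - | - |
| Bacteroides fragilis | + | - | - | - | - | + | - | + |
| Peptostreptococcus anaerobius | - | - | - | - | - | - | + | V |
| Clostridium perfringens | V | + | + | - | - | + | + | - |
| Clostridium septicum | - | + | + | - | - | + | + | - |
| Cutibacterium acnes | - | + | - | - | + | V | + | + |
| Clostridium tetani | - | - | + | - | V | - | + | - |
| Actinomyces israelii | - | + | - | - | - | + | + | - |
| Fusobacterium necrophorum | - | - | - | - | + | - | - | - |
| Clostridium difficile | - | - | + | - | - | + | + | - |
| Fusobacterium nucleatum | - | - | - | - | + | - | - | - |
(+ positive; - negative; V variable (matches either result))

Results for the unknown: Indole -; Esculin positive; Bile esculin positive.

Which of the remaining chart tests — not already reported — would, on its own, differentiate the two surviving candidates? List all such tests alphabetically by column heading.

Catalase, Gram, Nitrate, Spores

Bile esculin +: excludes 9 organisms — 2 left.
Indole -: all 2 remaining candidates are consistent.
Esculin +: all 2 remaining candidates are consistent.
Two candidates remain: Bacteroides fragilis and Clostridium perfringens.
  Nitrate: Bacteroides fragilis -, Clostridium perfringens + — discriminates.
  Spores: Bacteroides fragilis -, Clostridium perfringens + — discriminates.
  urea hydrolysis: - vs - — same for both, does not separate.
  Gram: Bacteroides fragilis -, Clostridium perfringens + — discriminates.
  Catalase: Bacteroides fragilis +, Clostridium perfringens - — discriminates.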